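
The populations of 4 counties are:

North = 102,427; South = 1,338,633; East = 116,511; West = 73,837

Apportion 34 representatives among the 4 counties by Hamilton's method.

North: 2, South: 28, East: 2, West: 2

The standard divisor is 1631408/34 ≈ 47982.588.
Standard quotas: North 2.1347, South 27.8983, East 2.4282, West 1.5388.
Lower quotas: North 2, South 27, East 2, West 1 (sum 32, leaving 2 seats).
Remainders in descending order: South 0.8983, West 0.5388, East 0.4282, North 0.1347.
Largest remainders: South, West receive the extra seats.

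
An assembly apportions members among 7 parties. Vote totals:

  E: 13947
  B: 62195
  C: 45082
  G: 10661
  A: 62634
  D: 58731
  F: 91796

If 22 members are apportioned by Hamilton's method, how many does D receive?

4

Standard divisor: 345046 ÷ 22 ≈ 15683.909.
Standard quotas: E 0.8893, B 3.9655, C 2.8744, G 0.6797, A 3.9935, D 3.7447, F 5.8529.
Lower quotas: E 0, B 3, C 2, G 0, A 3, D 3, F 5 (sum 16, leaving 6 seats).
Remainders in descending order: A 0.9935, B 0.9655, E 0.8893, C 0.8744, F 0.8529, D 0.7447, G 0.6797.
The surplus seats go to A, B, E, C, F, D.
D receives 4.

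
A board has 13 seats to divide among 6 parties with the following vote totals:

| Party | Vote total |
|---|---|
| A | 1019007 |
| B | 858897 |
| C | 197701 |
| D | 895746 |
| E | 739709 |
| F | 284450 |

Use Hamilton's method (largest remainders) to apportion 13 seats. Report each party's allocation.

A 3, B 3, C 1, D 3, E 2, F 1

The standard divisor is 3995510/13 ≈ 307346.923.
Standard quotas: A 3.3155, B 2.7946, C 0.6433, D 2.9144, E 2.4068, F 0.9255.
Lower quotas: A 3, B 2, C 0, D 2, E 2, F 0 (sum 9, leaving 4 seats).
Remainders in descending order: F 0.9255, D 0.9144, B 0.7946, C 0.6433, E 0.4068, A 0.3155.
The surplus seats go to F, D, B, C.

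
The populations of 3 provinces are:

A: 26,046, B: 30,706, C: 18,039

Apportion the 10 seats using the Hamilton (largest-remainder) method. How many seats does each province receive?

The standard divisor is 74791/10 ≈ 7479.1.
Standard quotas: A 3.4825, B 4.1056, C 2.4119.
Lower quotas: A 3, B 4, C 2 (sum 9, leaving 1 seat).
Remainders in descending order: A 0.4825, C 0.4119, B 0.1056.
The surplus seat goes to A.

A: 4; B: 4; C: 2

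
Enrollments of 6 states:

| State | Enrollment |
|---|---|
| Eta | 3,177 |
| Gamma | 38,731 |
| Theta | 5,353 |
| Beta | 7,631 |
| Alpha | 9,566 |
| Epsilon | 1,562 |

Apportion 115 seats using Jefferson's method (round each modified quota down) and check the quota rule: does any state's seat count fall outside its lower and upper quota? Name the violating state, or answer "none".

Gamma

Standard quotas: Eta 5.534, Gamma 67.465, Theta 9.324, Beta 13.292, Alpha 16.663, Epsilon 2.721.
Jefferson allocation: Eta 5, Gamma 69, Theta 9, Beta 13, Alpha 17, Epsilon 2.
Gamma has quota 67.465 (lower 67, upper 68) but receives 69 — outside the quota interval.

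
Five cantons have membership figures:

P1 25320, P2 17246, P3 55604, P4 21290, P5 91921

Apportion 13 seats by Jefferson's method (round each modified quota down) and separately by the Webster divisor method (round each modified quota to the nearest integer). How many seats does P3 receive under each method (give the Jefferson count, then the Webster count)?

Jefferson: P1 1, P2 1, P3 4, P4 1, P5 6.
Webster: P1 2, P2 1, P3 3, P4 1, P5 6.
P3 gets 4 under Jefferson and 3 under Webster.

4 and 3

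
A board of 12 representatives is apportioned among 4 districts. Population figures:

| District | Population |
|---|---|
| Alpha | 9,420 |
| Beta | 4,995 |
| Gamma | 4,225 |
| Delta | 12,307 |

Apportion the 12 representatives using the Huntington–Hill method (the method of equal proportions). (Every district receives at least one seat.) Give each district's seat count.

Alpha=3, Beta=2, Gamma=2, Delta=5

With divisor 2736: modified quotas Alpha 3.443, Beta 1.826, Gamma 1.544, Delta 4.498.
Geometric-mean thresholds: Alpha √(3·4)=3.464, Beta √(1·2)=1.414, Gamma √(1·2)=1.414, Delta √(4·5)=4.472.
Each quota rounded against its threshold gives Alpha 3, Beta 2, Gamma 2, Delta 5 (total 12).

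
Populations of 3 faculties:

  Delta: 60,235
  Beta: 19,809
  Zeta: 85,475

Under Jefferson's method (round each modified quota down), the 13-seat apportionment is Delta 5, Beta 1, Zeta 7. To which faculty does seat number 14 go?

Priority for the next seat is population ÷ (current seats + 1).
Priorities: Delta 10039.167, Beta 9904.500, Zeta 10684.375.
Highest priority: Zeta.

Zeta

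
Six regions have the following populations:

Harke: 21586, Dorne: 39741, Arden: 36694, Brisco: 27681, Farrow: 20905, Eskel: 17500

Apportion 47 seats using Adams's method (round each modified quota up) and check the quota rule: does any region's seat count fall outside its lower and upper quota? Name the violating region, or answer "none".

Standard quotas: Harke 6.182, Dorne 11.382, Arden 10.509, Brisco 7.928, Farrow 5.987, Eskel 5.012.
Adams allocation: Harke 6, Dorne 11, Arden 11, Brisco 8, Farrow 6, Eskel 5.
Every allocation lies between the lower and upper quota.

none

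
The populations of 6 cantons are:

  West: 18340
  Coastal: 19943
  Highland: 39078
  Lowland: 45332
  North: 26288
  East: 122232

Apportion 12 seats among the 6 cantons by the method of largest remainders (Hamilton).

West 1, Coastal 1, Highland 2, Lowland 2, North 1, East 5

The standard divisor is 271213/12 ≈ 22601.083.
Standard quotas: West 0.8115, Coastal 0.8824, Highland 1.7290, Lowland 2.0057, North 1.1631, East 5.4082.
Lower quotas: West 0, Coastal 0, Highland 1, Lowland 2, North 1, East 5 (sum 9, leaving 3 seats).
Remainders in descending order: Coastal 0.8824, West 0.8115, Highland 0.7290, East 0.4082, North 0.1631, Lowland 0.0057.
Largest remainders: Coastal, West, Highland receive the extra seats.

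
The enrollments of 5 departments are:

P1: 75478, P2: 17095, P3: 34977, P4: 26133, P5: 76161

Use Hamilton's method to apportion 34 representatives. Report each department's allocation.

Standard divisor: 229844 ÷ 34 ≈ 6760.118.
Standard quotas: P1 11.1652, P2 2.5288, P3 5.1740, P4 3.8658, P5 11.2662.
Lower quotas: P1 11, P2 2, P3 5, P4 3, P5 11 (sum 32, leaving 2 seats).
Remainders in descending order: P4 0.8658, P2 0.5288, P5 0.2662, P3 0.1740, P1 0.1652.
Largest remainders: P4, P2 receive the extra seats.

P1 11, P2 3, P3 5, P4 4, P5 11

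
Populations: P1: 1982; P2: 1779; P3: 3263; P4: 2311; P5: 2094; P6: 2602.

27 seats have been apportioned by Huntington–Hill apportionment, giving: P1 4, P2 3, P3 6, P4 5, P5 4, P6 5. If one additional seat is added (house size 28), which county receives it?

Priority for the next seat is population ÷ (√(s·(s+1))).
Priorities: P1 443.189, P2 513.553, P3 503.492, P4 421.929, P5 468.233, P6 475.058.
Highest priority: P2.

P2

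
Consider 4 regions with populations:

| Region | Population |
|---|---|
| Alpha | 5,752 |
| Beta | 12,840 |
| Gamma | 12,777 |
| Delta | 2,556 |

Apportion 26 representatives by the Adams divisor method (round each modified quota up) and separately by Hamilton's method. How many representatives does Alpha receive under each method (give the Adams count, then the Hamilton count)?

Adams: Alpha 5, Beta 10, Gamma 9, Delta 2.
Hamilton: Alpha 4, Beta 10, Gamma 10, Delta 2.
Alpha gets 5 under Adams and 4 under Hamilton.

5 and 4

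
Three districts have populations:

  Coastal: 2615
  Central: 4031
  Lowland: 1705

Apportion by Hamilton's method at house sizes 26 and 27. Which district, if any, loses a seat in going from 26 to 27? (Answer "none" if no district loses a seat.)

At 26 seats: Coastal 8, Central 13, Lowland 5.
At 27 seats: Coastal 8, Central 13, Lowland 6.
No district's allocation decreased.

none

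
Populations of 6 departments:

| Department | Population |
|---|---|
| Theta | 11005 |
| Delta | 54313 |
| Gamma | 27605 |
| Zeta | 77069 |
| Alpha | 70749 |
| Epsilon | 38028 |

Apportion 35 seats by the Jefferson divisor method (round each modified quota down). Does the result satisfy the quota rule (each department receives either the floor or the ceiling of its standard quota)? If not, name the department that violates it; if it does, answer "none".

Standard quotas: Theta 1.382, Delta 6.819, Gamma 3.466, Zeta 9.676, Alpha 8.883, Epsilon 4.774.
Jefferson allocation: Theta 1, Delta 7, Gamma 3, Zeta 10, Alpha 9, Epsilon 5.
Every allocation lies between the lower and upper quota.

none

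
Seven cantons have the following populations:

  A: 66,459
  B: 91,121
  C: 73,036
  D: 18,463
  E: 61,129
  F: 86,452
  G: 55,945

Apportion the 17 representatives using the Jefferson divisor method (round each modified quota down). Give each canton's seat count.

A: 3, B: 4, C: 3, D: 0, E: 2, F: 3, G: 2

Standard divisor 452605/17 ≈ 26623.824; standard quotas: A 2.496, B 3.423, C 2.743, D 0.693, E 2.296, F 3.247, G 2.101.
Rounding down gives 2, 3, 2, 0, 2, 3, 2 = 14 seats, so the divisor must be adjusted.
With modified divisor 21900: modified quotas A 3.035, B 4.161, C 3.335, D 0.843, E 2.791, F 3.948, G 2.555.
Rounding down: A 3, B 4, C 3, D 0, E 2, F 3, G 2 (total 17).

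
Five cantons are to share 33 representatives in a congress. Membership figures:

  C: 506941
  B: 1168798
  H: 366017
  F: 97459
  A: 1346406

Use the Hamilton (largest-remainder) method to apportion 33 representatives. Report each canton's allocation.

C=5, B=11, H=3, F=1, A=13

Standard divisor: 3485621 ÷ 33 ≈ 105624.879.
Standard quotas: C 4.7994, B 11.0656, H 3.4653, F 0.9227, A 12.7471.
Lower quotas: C 4, B 11, H 3, F 0, A 12 (sum 30, leaving 3 seats).
Remainders in descending order: F 0.9227, C 0.7994, A 0.7471, H 0.4653, B 0.0656.
The surplus seats go to F, C, A.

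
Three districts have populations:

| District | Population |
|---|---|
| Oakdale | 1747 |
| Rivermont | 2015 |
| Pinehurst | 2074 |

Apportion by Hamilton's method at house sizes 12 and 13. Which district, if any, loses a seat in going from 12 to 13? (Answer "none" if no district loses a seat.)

At 12 seats: Oakdale 4, Rivermont 4, Pinehurst 4.
At 13 seats: Oakdale 4, Rivermont 4, Pinehurst 5.
No district's allocation decreased.

none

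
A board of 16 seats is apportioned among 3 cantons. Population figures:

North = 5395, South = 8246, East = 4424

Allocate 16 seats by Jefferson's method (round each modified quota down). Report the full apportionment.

Standard divisor 18065/16 ≈ 1129.062; standard quotas: North 4.778, South 7.303, East 3.918.
Rounding down gives 4, 7, 3 = 14 seats, so the divisor must be adjusted.
With modified divisor 1050: modified quotas North 5.138, South 7.853, East 4.213.
Rounding down: North 5, South 7, East 4 (total 16).

North=5; South=7; East=4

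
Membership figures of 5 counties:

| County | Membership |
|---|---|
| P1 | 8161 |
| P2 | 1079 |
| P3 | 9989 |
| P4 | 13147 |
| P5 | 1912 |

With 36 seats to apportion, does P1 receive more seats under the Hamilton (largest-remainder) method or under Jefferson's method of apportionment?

Hamilton

Hamilton: P1 9, P2 1, P3 10, P4 14, P5 2.
Jefferson: P1 8, P2 1, P3 11, P4 14, P5 2.
P1 gets 9 under Hamilton and 8 under Jefferson.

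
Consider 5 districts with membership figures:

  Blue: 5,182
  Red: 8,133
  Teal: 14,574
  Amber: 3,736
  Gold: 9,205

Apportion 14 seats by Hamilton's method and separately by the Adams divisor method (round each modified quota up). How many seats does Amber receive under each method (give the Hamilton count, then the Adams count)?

Hamilton: Blue 2, Red 3, Teal 5, Amber 1, Gold 3.
Adams: Blue 2, Red 3, Teal 4, Amber 2, Gold 3.
Amber gets 1 under Hamilton and 2 under Adams.

1 and 2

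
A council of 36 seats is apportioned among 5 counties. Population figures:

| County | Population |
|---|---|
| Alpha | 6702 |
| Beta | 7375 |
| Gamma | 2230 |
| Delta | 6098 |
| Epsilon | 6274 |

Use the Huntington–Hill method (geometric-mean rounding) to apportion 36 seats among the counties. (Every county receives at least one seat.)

With divisor 802: modified quotas Alpha 8.357, Beta 9.196, Gamma 2.781, Delta 7.603, Epsilon 7.823.
Geometric-mean thresholds: Alpha √(8·9)=8.485, Beta √(9·10)=9.487, Gamma √(2·3)=2.449, Delta √(7·8)=7.483, Epsilon √(7·8)=7.483.
Each quota rounded against its threshold gives Alpha 8, Beta 9, Gamma 3, Delta 8, Epsilon 8 (total 36).

Alpha 8, Beta 9, Gamma 3, Delta 8, Epsilon 8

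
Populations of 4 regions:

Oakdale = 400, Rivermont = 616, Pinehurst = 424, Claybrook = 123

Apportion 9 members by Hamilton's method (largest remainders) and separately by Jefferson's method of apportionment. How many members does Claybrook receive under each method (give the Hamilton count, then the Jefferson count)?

1 and 0

Hamilton: Oakdale 2, Rivermont 4, Pinehurst 2, Claybrook 1.
Jefferson: Oakdale 2, Rivermont 4, Pinehurst 3, Claybrook 0.
Claybrook gets 1 under Hamilton and 0 under Jefferson.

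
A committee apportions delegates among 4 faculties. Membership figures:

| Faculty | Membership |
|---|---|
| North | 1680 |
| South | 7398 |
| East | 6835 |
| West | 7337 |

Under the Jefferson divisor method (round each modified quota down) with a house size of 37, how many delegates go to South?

Standard divisor 23250/37 ≈ 628.378; standard quotas: North 2.674, South 11.773, East 10.877, West 11.676.
Rounding down gives 2, 11, 10, 11 = 34 seats, so the divisor must be adjusted.
With modified divisor 600: modified quotas North 2.800, South 12.330, East 11.392, West 12.228.
Rounding down: North 2, South 12, East 11, West 12 (total 37).
South receives 12.

12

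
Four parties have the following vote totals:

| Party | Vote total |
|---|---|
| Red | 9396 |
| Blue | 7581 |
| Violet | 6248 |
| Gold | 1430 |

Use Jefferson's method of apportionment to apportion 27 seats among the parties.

Standard divisor 24655/27 ≈ 913.148; standard quotas: Red 10.290, Blue 8.302, Violet 6.842, Gold 1.566.
Rounding down gives 10, 8, 6, 1 = 25 seats, so the divisor must be adjusted.
With modified divisor 850: modified quotas Red 11.054, Blue 8.919, Violet 7.351, Gold 1.682.
Rounding down: Red 11, Blue 8, Violet 7, Gold 1 (total 27).

Red: 11, Blue: 8, Violet: 7, Gold: 1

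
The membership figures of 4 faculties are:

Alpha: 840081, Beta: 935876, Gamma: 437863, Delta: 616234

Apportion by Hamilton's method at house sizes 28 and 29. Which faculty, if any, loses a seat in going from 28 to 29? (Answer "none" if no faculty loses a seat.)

Gamma

At 28 seats: Alpha 8, Beta 9, Gamma 5, Delta 6.
At 29 seats: Alpha 9, Beta 10, Gamma 4, Delta 6.
Gamma drops from 5 to 4.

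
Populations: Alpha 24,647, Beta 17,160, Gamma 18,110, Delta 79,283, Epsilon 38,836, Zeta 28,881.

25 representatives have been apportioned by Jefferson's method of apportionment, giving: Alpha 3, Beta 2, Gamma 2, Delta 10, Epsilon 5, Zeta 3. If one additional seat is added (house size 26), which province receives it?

Zeta

Priority for the next seat is population ÷ (current seats + 1).
Priorities: Alpha 6161.750, Beta 5720.000, Gamma 6036.667, Delta 7207.545, Epsilon 6472.667, Zeta 7220.250.
Highest priority: Zeta.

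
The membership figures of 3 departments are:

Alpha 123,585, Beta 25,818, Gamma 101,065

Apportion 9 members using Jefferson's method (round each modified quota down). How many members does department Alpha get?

Standard divisor 250468/9 ≈ 27829.778; standard quotas: Alpha 4.441, Beta 0.928, Gamma 3.632.
Rounding down gives 4, 0, 3 = 7 seats, so the divisor must be adjusted.
With modified divisor 25000: modified quotas Alpha 4.943, Beta 1.033, Gamma 4.043.
Rounding down: Alpha 4, Beta 1, Gamma 4 (total 9).
Alpha receives 4.

4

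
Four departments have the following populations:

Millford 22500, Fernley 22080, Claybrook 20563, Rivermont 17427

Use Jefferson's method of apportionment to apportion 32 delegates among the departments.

Standard divisor 82570/32 ≈ 2580.312; standard quotas: Millford 8.720, Fernley 8.557, Claybrook 7.969, Rivermont 6.754.
Rounding down gives 8, 8, 7, 6 = 29 seats, so the divisor must be adjusted.
With modified divisor 2470: modified quotas Millford 9.109, Fernley 8.939, Claybrook 8.325, Rivermont 7.055.
Rounding down: Millford 9, Fernley 8, Claybrook 8, Rivermont 7 (total 32).

Millford: 9; Fernley: 8; Claybrook: 8; Rivermont: 7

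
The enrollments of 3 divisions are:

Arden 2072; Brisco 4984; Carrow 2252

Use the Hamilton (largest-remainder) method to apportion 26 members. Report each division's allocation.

Arden=6, Brisco=14, Carrow=6

Standard divisor: 9308 ÷ 26 = 358.
Standard quotas: Arden 5.788, Brisco 13.922, Carrow 6.291.
Lower quotas: Arden 5, Brisco 13, Carrow 6 (sum 24, leaving 2 seats).
Remainders in descending order: Brisco 0.922, Arden 0.788, Carrow 0.291.
Largest remainders: Brisco, Arden receive the extra seats.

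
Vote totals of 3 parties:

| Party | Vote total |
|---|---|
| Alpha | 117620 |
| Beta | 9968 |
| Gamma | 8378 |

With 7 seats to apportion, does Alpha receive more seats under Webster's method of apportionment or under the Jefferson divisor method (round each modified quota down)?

Jefferson

Webster: Alpha 6, Beta 1, Gamma 0.
Jefferson: Alpha 7, Beta 0, Gamma 0.
Alpha gets 6 under Webster and 7 under Jefferson.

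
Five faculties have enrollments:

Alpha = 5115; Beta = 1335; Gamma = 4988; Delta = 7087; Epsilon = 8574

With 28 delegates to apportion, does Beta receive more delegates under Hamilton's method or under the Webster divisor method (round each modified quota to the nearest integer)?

Hamilton

Hamilton: Alpha 5, Beta 2, Gamma 5, Delta 7, Epsilon 9.
Webster: Alpha 5, Beta 1, Gamma 5, Delta 8, Epsilon 9.
Beta gets 2 under Hamilton and 1 under Webster.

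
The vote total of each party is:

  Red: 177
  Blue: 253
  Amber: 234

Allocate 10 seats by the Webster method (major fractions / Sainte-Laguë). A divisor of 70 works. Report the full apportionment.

With modified divisor 70: modified quotas Red 2.529, Blue 3.614, Amber 3.343.
Rounding to the nearest integer: Red 3, Blue 4, Amber 3 (total 10).

Red 3, Blue 4, Amber 3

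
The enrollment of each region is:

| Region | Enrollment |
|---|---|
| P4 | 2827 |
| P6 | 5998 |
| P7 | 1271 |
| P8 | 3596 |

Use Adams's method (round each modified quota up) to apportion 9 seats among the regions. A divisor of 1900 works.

P4 2, P6 4, P7 1, P8 2

With modified divisor 1900: modified quotas P4 1.488, P6 3.157, P7 0.669, P8 1.893.
Rounding up: P4 2, P6 4, P7 1, P8 2 (total 9).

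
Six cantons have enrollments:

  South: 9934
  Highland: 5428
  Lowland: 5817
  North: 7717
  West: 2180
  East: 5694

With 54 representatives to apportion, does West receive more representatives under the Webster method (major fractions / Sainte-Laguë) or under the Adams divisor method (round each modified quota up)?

Adams

Webster: South 15, Highland 8, Lowland 9, North 11, West 3, East 8.
Adams: South 14, Highland 8, Lowland 9, North 11, West 4, East 8.
West gets 3 under Webster and 4 under Adams.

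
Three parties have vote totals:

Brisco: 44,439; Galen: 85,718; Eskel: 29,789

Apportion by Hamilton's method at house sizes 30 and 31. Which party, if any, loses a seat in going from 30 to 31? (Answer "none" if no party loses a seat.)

At 30 seats: Brisco 8, Galen 16, Eskel 6.
At 31 seats: Brisco 8, Galen 17, Eskel 6.
No party's allocation decreased.

none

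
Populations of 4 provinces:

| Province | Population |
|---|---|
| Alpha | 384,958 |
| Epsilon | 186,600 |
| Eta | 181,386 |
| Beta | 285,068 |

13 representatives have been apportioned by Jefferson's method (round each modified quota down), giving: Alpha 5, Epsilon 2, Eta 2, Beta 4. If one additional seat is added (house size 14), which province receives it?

Priority for the next seat is population ÷ (current seats + 1).
Priorities: Alpha 64159.667, Epsilon 62200.000, Eta 60462.000, Beta 57013.600.
Highest priority: Alpha.

Alpha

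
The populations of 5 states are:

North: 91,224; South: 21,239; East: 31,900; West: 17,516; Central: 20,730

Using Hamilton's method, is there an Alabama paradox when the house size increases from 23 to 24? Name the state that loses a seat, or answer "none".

none

At 23 seats: North 11, South 3, East 4, West 2, Central 3.
At 24 seats: North 12, South 3, East 4, West 2, Central 3.
No state's allocation decreased.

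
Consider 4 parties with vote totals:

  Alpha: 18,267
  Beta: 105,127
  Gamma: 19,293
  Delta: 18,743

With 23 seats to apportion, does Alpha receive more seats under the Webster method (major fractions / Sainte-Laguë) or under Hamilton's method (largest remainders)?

Webster: Alpha 3, Beta 14, Gamma 3, Delta 3.
Hamilton: Alpha 2, Beta 15, Gamma 3, Delta 3.
Alpha gets 3 under Webster and 2 under Hamilton.

Webster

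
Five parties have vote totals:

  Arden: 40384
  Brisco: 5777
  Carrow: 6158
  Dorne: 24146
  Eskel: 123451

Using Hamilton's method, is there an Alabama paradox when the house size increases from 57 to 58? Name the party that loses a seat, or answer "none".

At 57 seats: Arden 11, Brisco 2, Carrow 2, Dorne 7, Eskel 35.
At 58 seats: Arden 12, Brisco 1, Carrow 2, Dorne 7, Eskel 36.
Brisco drops from 2 to 1.

Brisco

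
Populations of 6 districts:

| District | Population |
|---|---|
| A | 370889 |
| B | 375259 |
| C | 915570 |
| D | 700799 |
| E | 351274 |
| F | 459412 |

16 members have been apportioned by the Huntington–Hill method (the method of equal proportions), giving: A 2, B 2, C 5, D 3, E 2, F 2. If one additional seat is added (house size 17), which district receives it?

Priority for the next seat is population ÷ (√(s·(s+1))).
Priorities: A 151414.800, B 153198.845, C 167159.447, D 202303.246, E 143407.010, F 187554.164.
Highest priority: D.

D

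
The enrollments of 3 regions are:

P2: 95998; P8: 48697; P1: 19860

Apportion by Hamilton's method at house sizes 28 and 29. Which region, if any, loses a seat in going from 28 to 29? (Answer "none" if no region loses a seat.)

P1

At 28 seats: P2 16, P8 8, P1 4.
At 29 seats: P2 17, P8 9, P1 3.
P1 drops from 4 to 3.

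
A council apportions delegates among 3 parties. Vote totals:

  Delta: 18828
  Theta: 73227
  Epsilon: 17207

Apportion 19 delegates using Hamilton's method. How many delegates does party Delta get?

Standard divisor: 109262 ÷ 19 ≈ 5750.632.
Standard quotas: Delta 3.2741, Theta 12.7337, Epsilon 2.9922.
Lower quotas: Delta 3, Theta 12, Epsilon 2 (sum 17, leaving 2 seats).
Remainders in descending order: Epsilon 0.9922, Theta 0.7337, Delta 0.2741.
The surplus seats go to Epsilon, Theta.
Delta receives 3.

3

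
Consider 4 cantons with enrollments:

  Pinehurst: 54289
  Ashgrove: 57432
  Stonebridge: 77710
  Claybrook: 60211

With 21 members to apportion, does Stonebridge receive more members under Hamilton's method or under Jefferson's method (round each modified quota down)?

Hamilton: Pinehurst 5, Ashgrove 5, Stonebridge 6, Claybrook 5.
Jefferson: Pinehurst 4, Ashgrove 5, Stonebridge 7, Claybrook 5.
Stonebridge gets 6 under Hamilton and 7 under Jefferson.

Jefferson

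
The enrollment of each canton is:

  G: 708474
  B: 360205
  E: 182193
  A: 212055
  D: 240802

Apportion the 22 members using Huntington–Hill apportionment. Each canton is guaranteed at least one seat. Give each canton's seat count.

With divisor 77612: modified quotas G 9.128, B 4.641, E 2.347, A 2.732, D 3.103.
Geometric-mean thresholds: G √(9·10)=9.487, B √(4·5)=4.472, E √(2·3)=2.449, A √(2·3)=2.449, D √(3·4)=3.464.
Each quota rounded against its threshold gives G 9, B 5, E 2, A 3, D 3 (total 22).

G: 9, B: 5, E: 2, A: 3, D: 3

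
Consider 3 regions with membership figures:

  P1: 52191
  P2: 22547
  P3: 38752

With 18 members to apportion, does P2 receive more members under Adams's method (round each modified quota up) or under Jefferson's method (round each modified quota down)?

Adams

Adams: P1 8, P2 4, P3 6.
Jefferson: P1 9, P2 3, P3 6.
P2 gets 4 under Adams and 3 under Jefferson.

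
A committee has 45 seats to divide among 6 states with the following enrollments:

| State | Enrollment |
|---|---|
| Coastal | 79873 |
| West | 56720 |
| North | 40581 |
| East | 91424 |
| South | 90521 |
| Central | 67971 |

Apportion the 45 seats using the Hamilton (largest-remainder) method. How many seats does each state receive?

Coastal=8, West=6, North=4, East=10, South=10, Central=7

Total 427090; standard divisor 427090/45 ≈ 9490.889.
Standard quotas: Coastal 8.4158, West 5.9763, North 4.2758, East 9.6328, South 9.5377, Central 7.1617.
Lower quotas: Coastal 8, West 5, North 4, East 9, South 9, Central 7 (sum 42, leaving 3 seats).
Remainders in descending order: West 0.9763, East 0.6328, South 0.5377, Coastal 0.4158, North 0.2758, Central 0.1617.
The surplus seats go to West, East, South.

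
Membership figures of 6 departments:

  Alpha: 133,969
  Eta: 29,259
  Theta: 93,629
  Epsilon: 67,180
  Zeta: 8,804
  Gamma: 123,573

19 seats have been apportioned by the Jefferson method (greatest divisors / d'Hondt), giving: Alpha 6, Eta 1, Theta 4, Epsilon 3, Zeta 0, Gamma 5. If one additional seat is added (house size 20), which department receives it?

Priority for the next seat is population ÷ (current seats + 1).
Priorities: Alpha 19138.429, Eta 14629.500, Theta 18725.800, Epsilon 16795.000, Zeta 8804.000, Gamma 20595.500.
Highest priority: Gamma.

Gamma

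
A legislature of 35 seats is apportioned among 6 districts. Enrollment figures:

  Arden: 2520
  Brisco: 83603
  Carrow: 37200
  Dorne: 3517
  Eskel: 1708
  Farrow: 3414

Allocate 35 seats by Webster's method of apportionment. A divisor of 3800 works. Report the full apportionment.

Arden=1, Brisco=22, Carrow=10, Dorne=1, Eskel=0, Farrow=1

With modified divisor 3800: modified quotas Arden 0.663, Brisco 22.001, Carrow 9.789, Dorne 0.926, Eskel 0.449, Farrow 0.898.
Rounding to the nearest integer: Arden 1, Brisco 22, Carrow 10, Dorne 1, Eskel 0, Farrow 1 (total 35).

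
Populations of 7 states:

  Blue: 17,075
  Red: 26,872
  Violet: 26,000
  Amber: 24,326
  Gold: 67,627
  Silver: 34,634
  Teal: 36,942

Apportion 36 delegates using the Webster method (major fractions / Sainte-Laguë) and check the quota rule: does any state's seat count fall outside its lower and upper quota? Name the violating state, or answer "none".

Standard quotas: Blue 2.633, Red 4.143, Violet 4.009, Amber 3.751, Gold 10.428, Silver 5.340, Teal 5.696.
Webster allocation: Blue 3, Red 4, Violet 4, Amber 4, Gold 10, Silver 5, Teal 6.
Every allocation lies between the lower and upper quota.

none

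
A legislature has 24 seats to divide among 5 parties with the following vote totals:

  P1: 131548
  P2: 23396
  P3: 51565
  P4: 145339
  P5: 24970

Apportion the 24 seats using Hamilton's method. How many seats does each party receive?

P1 8; P2 2; P3 3; P4 9; P5 2

Total 376818; standard divisor 376818/24 ≈ 15700.75.
Standard quotas: P1 8.3785, P2 1.4901, P3 3.2842, P4 9.2568, P5 1.5904.
Lower quotas: P1 8, P2 1, P3 3, P4 9, P5 1 (sum 22, leaving 2 seats).
Remainders in descending order: P5 0.5904, P2 0.4901, P1 0.3785, P3 0.2842, P4 0.2568.
Largest remainders: P5, P2 receive the extra seats.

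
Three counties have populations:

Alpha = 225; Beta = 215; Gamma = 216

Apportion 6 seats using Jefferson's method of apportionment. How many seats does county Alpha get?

Standard divisor 656/6 ≈ 109.333; standard quotas: Alpha 2.058, Beta 1.966, Gamma 1.976.
Rounding down gives 2, 1, 1 = 4 seats, so the divisor must be adjusted.
With modified divisor 100: modified quotas Alpha 2.250, Beta 2.150, Gamma 2.160.
Rounding down: Alpha 2, Beta 2, Gamma 2 (total 6).
Alpha receives 2.

2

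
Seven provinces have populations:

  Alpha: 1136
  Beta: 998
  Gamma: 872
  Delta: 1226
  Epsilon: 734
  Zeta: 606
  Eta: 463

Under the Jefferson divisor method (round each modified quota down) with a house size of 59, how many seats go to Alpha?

11

Standard divisor 6035/59 ≈ 102.288; standard quotas: Alpha 11.106, Beta 9.757, Gamma 8.525, Delta 11.986, Epsilon 7.176, Zeta 5.924, Eta 4.526.
Rounding down gives 11, 9, 8, 11, 7, 5, 4 = 55 seats, so the divisor must be adjusted.
With modified divisor 96: modified quotas Alpha 11.833, Beta 10.396, Gamma 9.083, Delta 12.771, Epsilon 7.646, Zeta 6.312, Eta 4.823.
Rounding down: Alpha 11, Beta 10, Gamma 9, Delta 12, Epsilon 7, Zeta 6, Eta 4 (total 59).
Alpha receives 11.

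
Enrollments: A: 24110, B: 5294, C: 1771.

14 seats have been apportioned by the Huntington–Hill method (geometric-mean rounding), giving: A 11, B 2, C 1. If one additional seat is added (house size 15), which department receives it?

B

Priority for the next seat is population ÷ (√(s·(s+1))).
Priorities: A 2098.506, B 2161.266, C 1252.286.
Highest priority: B.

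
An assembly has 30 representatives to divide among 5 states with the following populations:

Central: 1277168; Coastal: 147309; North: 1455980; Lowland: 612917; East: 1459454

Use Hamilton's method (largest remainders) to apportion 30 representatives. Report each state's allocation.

Total 4952828; standard divisor 4952828/30 ≈ 165094.267.
Standard quotas: Central 7.7360, Coastal 0.8923, North 8.8191, Lowland 3.7125, East 8.8401.
Lower quotas: Central 7, Coastal 0, North 8, Lowland 3, East 8 (sum 26, leaving 4 seats).
Remainders in descending order: Coastal 0.8923, East 0.8401, North 0.8191, Central 0.7360, Lowland 0.7125.
The surplus seats go to Coastal, East, North, Central.

Central 8, Coastal 1, North 9, Lowland 3, East 9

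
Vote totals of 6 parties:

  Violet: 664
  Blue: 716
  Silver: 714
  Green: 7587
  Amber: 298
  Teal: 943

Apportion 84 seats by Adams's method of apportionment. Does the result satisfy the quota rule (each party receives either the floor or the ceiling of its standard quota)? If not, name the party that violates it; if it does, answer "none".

Standard quotas: Violet 5.107, Blue 5.507, Silver 5.491, Green 58.351, Amber 2.292, Teal 7.253.
Adams allocation: Violet 5, Blue 6, Silver 6, Green 57, Amber 3, Teal 7.
Green has quota 58.351 (lower 58, upper 59) but receives 57 — outside the quota interval.

Green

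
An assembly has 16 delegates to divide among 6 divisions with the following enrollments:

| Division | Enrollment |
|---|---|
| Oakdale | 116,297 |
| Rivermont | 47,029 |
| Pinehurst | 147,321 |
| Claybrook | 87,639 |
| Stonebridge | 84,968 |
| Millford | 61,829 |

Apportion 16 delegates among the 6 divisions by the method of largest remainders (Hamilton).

The standard divisor is 545083/16 ≈ 34067.688.
Standard quotas: Oakdale 3.4137, Rivermont 1.3805, Pinehurst 4.3244, Claybrook 2.5725, Stonebridge 2.4941, Millford 1.8149.
Lower quotas: Oakdale 3, Rivermont 1, Pinehurst 4, Claybrook 2, Stonebridge 2, Millford 1 (sum 13, leaving 3 seats).
Remainders in descending order: Millford 0.8149, Claybrook 0.5725, Stonebridge 0.4941, Oakdale 0.4137, Rivermont 0.3805, Pinehurst 0.3244.
The surplus seats go to Millford, Claybrook, Stonebridge.

Oakdale=3; Rivermont=1; Pinehurst=4; Claybrook=3; Stonebridge=3; Millford=2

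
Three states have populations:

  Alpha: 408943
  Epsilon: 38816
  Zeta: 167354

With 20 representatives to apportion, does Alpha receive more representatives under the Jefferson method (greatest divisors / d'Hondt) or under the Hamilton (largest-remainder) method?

Jefferson: Alpha 14, Epsilon 1, Zeta 5.
Hamilton: Alpha 13, Epsilon 1, Zeta 6.
Alpha gets 14 under Jefferson and 13 under Hamilton.

Jefferson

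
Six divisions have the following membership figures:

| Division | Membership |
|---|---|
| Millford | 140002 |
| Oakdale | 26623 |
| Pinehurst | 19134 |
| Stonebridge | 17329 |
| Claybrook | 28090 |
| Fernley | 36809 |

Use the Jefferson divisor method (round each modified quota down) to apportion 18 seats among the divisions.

Standard divisor 267987/18 ≈ 14888.167; standard quotas: Millford 9.404, Oakdale 1.788, Pinehurst 1.285, Stonebridge 1.164, Claybrook 1.887, Fernley 2.472.
Rounding down gives 9, 1, 1, 1, 1, 2 = 15 seats, so the divisor must be adjusted.
With modified divisor 13000: modified quotas Millford 10.769, Oakdale 2.048, Pinehurst 1.472, Stonebridge 1.333, Claybrook 2.161, Fernley 2.831.
Rounding down: Millford 10, Oakdale 2, Pinehurst 1, Stonebridge 1, Claybrook 2, Fernley 2 (total 18).

Millford 10, Oakdale 2, Pinehurst 1, Stonebridge 1, Claybrook 2, Fernley 2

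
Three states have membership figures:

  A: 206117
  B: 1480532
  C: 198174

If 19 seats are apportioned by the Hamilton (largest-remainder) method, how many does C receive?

Standard divisor: 1884823 ÷ 19 ≈ 99201.211.
Standard quotas: A 2.0778, B 14.9245, C 1.9977.
Lower quotas: A 2, B 14, C 1 (sum 17, leaving 2 seats).
Remainders in descending order: C 0.9977, B 0.9245, A 0.0778.
Largest remainders: C, B receive the extra seats.
C receives 2.

2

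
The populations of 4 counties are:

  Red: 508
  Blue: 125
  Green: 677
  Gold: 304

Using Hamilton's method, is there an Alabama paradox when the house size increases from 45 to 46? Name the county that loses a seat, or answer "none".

At 45 seats: Red 14, Blue 4, Green 19, Gold 8.
At 46 seats: Red 14, Blue 4, Green 19, Gold 9.
No county's allocation decreased.

none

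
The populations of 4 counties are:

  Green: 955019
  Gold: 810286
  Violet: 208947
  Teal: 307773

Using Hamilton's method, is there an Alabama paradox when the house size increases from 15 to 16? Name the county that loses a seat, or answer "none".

Violet

At 15 seats: Green 6, Gold 5, Violet 2, Teal 2.
At 16 seats: Green 7, Gold 6, Violet 1, Teal 2.
Violet drops from 2 to 1.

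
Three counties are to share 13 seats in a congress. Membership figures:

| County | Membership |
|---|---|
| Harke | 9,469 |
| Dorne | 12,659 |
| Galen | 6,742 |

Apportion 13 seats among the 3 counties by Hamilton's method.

Total 28870; standard divisor 28870/13 ≈ 2220.769.
Standard quotas: Harke 4.2638, Dorne 5.7003, Galen 3.0359.
Lower quotas: Harke 4, Dorne 5, Galen 3 (sum 12, leaving 1 seat).
Remainders in descending order: Dorne 0.7003, Harke 0.2638, Galen 0.0359.
The surplus seat goes to Dorne.

Harke 4, Dorne 6, Galen 3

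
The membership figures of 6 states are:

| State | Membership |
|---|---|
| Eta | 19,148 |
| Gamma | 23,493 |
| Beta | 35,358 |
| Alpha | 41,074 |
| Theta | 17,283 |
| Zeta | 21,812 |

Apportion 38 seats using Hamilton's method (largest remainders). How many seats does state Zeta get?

Standard divisor: 158168 ÷ 38 ≈ 4162.316.
Standard quotas: Eta 4.6003, Gamma 5.6442, Beta 8.4948, Alpha 9.8681, Theta 4.1523, Zeta 5.2404.
Lower quotas: Eta 4, Gamma 5, Beta 8, Alpha 9, Theta 4, Zeta 5 (sum 35, leaving 3 seats).
Remainders in descending order: Alpha 0.8681, Gamma 0.6442, Eta 0.6003, Beta 0.4948, Zeta 0.2404, Theta 0.1523.
Largest remainders: Alpha, Gamma, Eta receive the extra seats.
Zeta receives 5.

5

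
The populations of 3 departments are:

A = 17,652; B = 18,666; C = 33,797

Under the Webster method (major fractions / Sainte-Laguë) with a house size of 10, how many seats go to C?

5

Standard divisor 70115/10 ≈ 7011.5; standard quotas: A 2.518, B 2.662, C 4.820.
Rounding to the nearest integer gives 3, 3, 5 = 11 seats, so the divisor must be adjusted.
With modified divisor 7300: modified quotas A 2.418, B 2.557, C 4.630.
Rounding to the nearest integer: A 2, B 3, C 5 (total 10).
C receives 5.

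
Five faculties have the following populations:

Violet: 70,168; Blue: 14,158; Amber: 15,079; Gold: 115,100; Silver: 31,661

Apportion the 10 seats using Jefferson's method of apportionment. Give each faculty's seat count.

Violet: 3, Blue: 0, Amber: 0, Gold: 6, Silver: 1

Standard divisor 246166/10 ≈ 24616.6; standard quotas: Violet 2.850, Blue 0.575, Amber 0.613, Gold 4.676, Silver 1.286.
Rounding down gives 2, 0, 0, 4, 1 = 7 seats, so the divisor must be adjusted.
With modified divisor 18400: modified quotas Violet 3.813, Blue 0.769, Amber 0.820, Gold 6.255, Silver 1.721.
Rounding down: Violet 3, Blue 0, Amber 0, Gold 6, Silver 1 (total 10).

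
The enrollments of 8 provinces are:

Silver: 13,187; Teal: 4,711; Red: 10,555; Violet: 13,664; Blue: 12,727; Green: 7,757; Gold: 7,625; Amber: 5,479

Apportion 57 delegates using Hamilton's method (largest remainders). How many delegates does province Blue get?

Standard divisor: 75705 ÷ 57 ≈ 1328.158.
Standard quotas: Silver 9.9288, Teal 3.5470, Red 7.9471, Violet 10.2879, Blue 9.5824, Green 5.8404, Gold 5.7410, Amber 4.1253.
Lower quotas: Silver 9, Teal 3, Red 7, Violet 10, Blue 9, Green 5, Gold 5, Amber 4 (sum 52, leaving 5 seats).
Remainders in descending order: Red 0.9471, Silver 0.9288, Green 0.8404, Gold 0.7410, Blue 0.5824, Teal 0.5470, Violet 0.2879, Amber 0.1253.
The surplus seats go to Red, Silver, Green, Gold, Blue.
Blue receives 10.

10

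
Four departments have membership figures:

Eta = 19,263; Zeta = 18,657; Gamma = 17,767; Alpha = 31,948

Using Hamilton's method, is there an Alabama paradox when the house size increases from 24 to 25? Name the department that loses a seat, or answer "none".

none

At 24 seats: Eta 5, Zeta 5, Gamma 5, Alpha 9.
At 25 seats: Eta 6, Zeta 5, Gamma 5, Alpha 9.
No department's allocation decreased.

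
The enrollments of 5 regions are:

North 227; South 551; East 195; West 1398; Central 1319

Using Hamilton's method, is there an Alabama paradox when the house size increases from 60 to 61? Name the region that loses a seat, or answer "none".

At 60 seats: North 4, South 9, East 3, West 23, Central 21.
At 61 seats: North 4, South 9, East 3, West 23, Central 22.
No region's allocation decreased.

none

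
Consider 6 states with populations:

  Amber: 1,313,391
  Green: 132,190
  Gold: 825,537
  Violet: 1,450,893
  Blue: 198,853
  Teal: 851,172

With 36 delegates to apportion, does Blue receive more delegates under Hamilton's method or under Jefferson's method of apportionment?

Hamilton

Hamilton: Amber 10, Green 1, Gold 6, Violet 11, Blue 2, Teal 6.
Jefferson: Amber 10, Green 1, Gold 6, Violet 11, Blue 1, Teal 7.
Blue gets 2 under Hamilton and 1 under Jefferson.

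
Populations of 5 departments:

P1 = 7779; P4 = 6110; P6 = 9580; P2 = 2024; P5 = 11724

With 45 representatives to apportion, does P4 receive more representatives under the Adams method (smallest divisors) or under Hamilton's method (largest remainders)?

Adams: P1 9, P4 8, P6 11, P2 3, P5 14.
Hamilton: P1 9, P4 7, P6 12, P2 3, P5 14.
P4 gets 8 under Adams and 7 under Hamilton.

Adams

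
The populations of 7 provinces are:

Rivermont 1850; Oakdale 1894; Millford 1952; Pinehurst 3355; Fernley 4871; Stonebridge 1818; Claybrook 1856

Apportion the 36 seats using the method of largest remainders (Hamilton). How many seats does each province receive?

Rivermont=4; Oakdale=4; Millford=4; Pinehurst=7; Fernley=10; Stonebridge=3; Claybrook=4

The standard divisor is 17596/36 ≈ 488.778.
Standard quotas: Rivermont 3.785, Oakdale 3.875, Millford 3.994, Pinehurst 6.864, Fernley 9.966, Stonebridge 3.719, Claybrook 3.797.
Lower quotas: Rivermont 3, Oakdale 3, Millford 3, Pinehurst 6, Fernley 9, Stonebridge 3, Claybrook 3 (sum 30, leaving 6 seats).
Remainders in descending order: Millford 0.994, Fernley 0.966, Oakdale 0.875, Pinehurst 0.864, Claybrook 0.797, Rivermont 0.785, Stonebridge 0.719.
The surplus seats go to Millford, Fernley, Oakdale, Pinehurst, Claybrook, Rivermont.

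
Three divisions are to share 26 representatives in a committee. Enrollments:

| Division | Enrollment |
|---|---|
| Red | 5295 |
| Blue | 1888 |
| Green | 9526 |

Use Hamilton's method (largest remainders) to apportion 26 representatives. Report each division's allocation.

Red 8, Blue 3, Green 15

Total 16709; standard divisor 16709/26 ≈ 642.654.
Standard quotas: Red 8.2393, Blue 2.9378, Green 14.8229.
Lower quotas: Red 8, Blue 2, Green 14 (sum 24, leaving 2 seats).
Remainders in descending order: Blue 0.9378, Green 0.8229, Red 0.2393.
The surplus seats go to Blue, Green.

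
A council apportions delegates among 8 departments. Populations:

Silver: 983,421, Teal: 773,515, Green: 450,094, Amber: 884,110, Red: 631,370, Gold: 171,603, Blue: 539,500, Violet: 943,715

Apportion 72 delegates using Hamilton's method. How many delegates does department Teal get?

Standard divisor: 5377328 ÷ 72 ≈ 74685.111.
Standard quotas: Silver 13.1676, Teal 10.3570, Green 6.0266, Amber 11.8378, Red 8.4538, Gold 2.2977, Blue 7.2237, Violet 12.6359.
Lower quotas: Silver 13, Teal 10, Green 6, Amber 11, Red 8, Gold 2, Blue 7, Violet 12 (sum 69, leaving 3 seats).
Remainders in descending order: Amber 0.8378, Violet 0.6359, Red 0.4538, Teal 0.3570, Gold 0.2977, Blue 0.2237, Silver 0.1676, Green 0.0266.
The surplus seats go to Amber, Violet, Red.
Teal receives 10.

10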